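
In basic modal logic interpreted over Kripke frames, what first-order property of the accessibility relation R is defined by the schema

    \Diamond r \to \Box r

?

This is the CD axiom.
Its frame correspondent is partial functionality — \forall x \forall y \forall z (Rxy \wedge Rxz \to y = z).

partial functionality: \forall x \forall y \forall z (Rxy \wedge Rxz \to y = z)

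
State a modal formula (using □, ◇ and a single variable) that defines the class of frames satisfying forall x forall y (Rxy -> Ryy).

□(□p → p)

This is shift-reflexivity; the standard corresponding axiom is T□: □(□p → p).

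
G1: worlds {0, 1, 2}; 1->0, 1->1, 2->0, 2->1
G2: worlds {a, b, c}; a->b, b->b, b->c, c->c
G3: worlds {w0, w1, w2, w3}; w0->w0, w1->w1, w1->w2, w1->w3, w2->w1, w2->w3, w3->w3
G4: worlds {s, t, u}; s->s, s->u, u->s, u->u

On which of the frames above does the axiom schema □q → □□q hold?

This is the axiom for transitivity; its first-order frame correspondent is ∀x ∀y ∀z (Rxy ∧ Ryz → Rxz).
G1: satisfies the condition.
G2: fails — Rab and Rbc but not Rac.
G3: fails — Rw2w1 and Rw1w2 but not Rw2w2.
G4: satisfies the condition.
Valid on: G1, G4.

G1, G4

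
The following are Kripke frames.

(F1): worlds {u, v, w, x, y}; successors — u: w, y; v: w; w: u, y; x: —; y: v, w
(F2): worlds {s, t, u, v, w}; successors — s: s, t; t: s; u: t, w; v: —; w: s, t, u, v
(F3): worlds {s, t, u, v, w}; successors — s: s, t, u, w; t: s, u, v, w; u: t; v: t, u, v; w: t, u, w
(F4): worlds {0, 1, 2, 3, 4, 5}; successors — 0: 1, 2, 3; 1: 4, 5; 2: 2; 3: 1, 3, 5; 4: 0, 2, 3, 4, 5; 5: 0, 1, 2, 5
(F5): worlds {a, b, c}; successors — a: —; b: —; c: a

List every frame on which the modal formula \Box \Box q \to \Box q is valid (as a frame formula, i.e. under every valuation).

(F4)

This is the axiom for density; its first-order frame correspondent is \forall x \forall y (Rxy \to \exists z (Rxz \wedge Rzy)).
(F1): fails — Rwu but no z with Rwz and Rzu.
(F2): fails — Ruw but no z with Ruz and Rzw.
(F3): fails — Rut but no z with Ruz and Rzt.
(F4): ✓.
(F5): fails — Rca but no z with Rcz and Rza.
Valid on: (F4).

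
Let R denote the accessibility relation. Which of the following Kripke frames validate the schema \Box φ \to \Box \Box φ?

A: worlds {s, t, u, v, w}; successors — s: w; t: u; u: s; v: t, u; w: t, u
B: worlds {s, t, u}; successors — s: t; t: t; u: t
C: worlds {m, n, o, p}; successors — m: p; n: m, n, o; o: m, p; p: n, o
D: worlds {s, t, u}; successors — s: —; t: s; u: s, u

Frame correspondent (Sahlqvist): \forall x \forall y \forall z (Rxy \wedge Ryz \to Rxz) — i.e. transitivity.
A: fails — Rwu and Rus but not Rws.
B: ✓.
C: fails — Rop and Rpn but not Ron.
D: ✓.

B, D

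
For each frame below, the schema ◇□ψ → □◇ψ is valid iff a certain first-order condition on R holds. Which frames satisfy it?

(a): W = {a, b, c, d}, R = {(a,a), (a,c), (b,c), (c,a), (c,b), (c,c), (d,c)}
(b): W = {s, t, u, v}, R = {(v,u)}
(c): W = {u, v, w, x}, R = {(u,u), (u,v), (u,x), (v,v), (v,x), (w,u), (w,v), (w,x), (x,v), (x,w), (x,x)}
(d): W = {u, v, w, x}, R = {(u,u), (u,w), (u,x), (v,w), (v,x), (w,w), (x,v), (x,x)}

This is the axiom for convergence; its first-order frame correspondent is ∀x ∀y ∀z (Rxy ∧ Rxz → ∃w (Ryw ∧ Rzw)).
(a): ✓.
(b): fails — Rvu and Rvu but u and u have no common successor.
(c): ✓.
(d): fails — Ruw and Rux but w and x have no common successor.

(a), (c)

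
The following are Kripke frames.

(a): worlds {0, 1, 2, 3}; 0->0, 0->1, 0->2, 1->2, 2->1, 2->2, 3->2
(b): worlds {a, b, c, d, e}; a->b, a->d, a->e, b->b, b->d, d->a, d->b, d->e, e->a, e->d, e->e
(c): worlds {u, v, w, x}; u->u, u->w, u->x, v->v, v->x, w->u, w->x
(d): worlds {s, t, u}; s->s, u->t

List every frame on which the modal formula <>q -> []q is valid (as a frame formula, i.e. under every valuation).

(d)

Frame correspondent (Sahlqvist): forall x forall y forall z (Rxy & Rxz -> y = z) — i.e. partial functionality.
(a): fails — 0 sees both 0 and 1.
(b): fails — a sees both b and d.
(c): fails — u sees both u and w.
(d): satisfies the condition.
Valid on: (d).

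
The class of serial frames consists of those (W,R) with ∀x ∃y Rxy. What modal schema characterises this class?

The condition is seriality. The D schema □p → ◇p defines it.
Suppose □p→◇p is valid. At any x set V(p)=W. Then □p at x, so ◇p at x, so x has a successor.

□p → ◇p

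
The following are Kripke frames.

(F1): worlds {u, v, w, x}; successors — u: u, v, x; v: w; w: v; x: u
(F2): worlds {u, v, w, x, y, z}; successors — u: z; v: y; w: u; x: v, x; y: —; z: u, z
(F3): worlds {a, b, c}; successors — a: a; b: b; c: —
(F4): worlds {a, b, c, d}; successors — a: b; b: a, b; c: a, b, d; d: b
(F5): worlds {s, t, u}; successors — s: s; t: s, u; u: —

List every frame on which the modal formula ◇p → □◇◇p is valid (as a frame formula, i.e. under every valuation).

(F3)

Frame correspondent (Sahlqvist): ∀x ∀y ∀z ((xRy ∧ xRz) → ∃w (y = w ∧ zR²w)) — i.e. a generalized confluence (Geach) condition.
(F1): fails — uRu, uRv but no t with u=t and vR²t.
(F2): fails — vRy, vRy but no t with y=t and yR²t.
(F3): ✓.
(F4): fails — cRd, cRa but no w with d=w and aR²w.
(F5): fails — tRs, tRu but no w with s=w and uR²w.
Valid on: (F3).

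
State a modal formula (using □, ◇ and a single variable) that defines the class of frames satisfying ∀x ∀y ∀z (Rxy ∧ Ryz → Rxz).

□q → □□q

The condition is transitivity. The 4 schema □q → □□q defines it.
Suppose □q→□□q is valid. Take Rxy, Ryz and set V(q)={w : Rxw}. Then □q at x, so □□q at x, so □q at y, so q at z, i.e. Rxz.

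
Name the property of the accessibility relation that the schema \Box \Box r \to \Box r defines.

Density

This schema is the C4 axiom.
Its frame correspondent is density — \forall x \forall y (Rxy \to \exists z (Rxz \wedge Rzy)).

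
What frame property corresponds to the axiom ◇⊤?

◇⊤ holds at w iff w has a successor, so frame-validity of ◇⊤ is exactly seriality. Equivalently via □A → ◇A:
Suppose □A→◇A is valid. At any x set V(A)=W. Then □A at x, so ◇A at x, so x has a successor.
Conversely, on a frame with seriality the schema holds at every world under every valuation.
Frame condition: ∀x ∃y Rxy.

Seriality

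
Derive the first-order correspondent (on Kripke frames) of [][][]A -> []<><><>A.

This is a Sahlqvist (Geach-type) schema ◇^0□^3A → □^1◇^3A.
Minimal-valuation argument: fix x; take any y with xR^0y and any z with xR^1z. Set V(A) to the set of worlds R-reachable from y in exactly 3 steps. Then □^3A holds at y, so the antecedent holds at x; validity forces ◇^3A at z, giving a w with zR^3w and yR^3w.
First-order correspondent: forall x forall z (xRz -> exists w (x R^3 w & z R^3 w)).

forall x forall z (xRz -> exists w (x R^3 w & z R^3 w))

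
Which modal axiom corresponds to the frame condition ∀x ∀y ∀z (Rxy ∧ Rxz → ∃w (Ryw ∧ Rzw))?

The condition is convergence. The .2 schema ◇□r → □◇r defines it.
Suppose ◇□r→□◇r is valid. Take Rxy, Rxz and set V(r)={w : Ryw}. Then □r at y so ◇□r at x, so □◇r at x, so ◇r at z, giving w with Rzw and Ryw.

◇□r → □◇r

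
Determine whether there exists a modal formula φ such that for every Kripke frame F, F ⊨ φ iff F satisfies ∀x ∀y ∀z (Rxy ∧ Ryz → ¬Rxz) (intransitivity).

If a class were modally definable it would be closed under surjective bounded morphisms (Goldblatt–Thomason).
The 5-cycle (worlds a,b,c,d,e with a→b→c→d→e→a) is intransitive. Mapping every world to a single reflexive point • is a surjective bounded morphism; the reflexive point is not intransitive (R••∧R•• but R••).
So the class is not modally definable.

Not definable by any modal formula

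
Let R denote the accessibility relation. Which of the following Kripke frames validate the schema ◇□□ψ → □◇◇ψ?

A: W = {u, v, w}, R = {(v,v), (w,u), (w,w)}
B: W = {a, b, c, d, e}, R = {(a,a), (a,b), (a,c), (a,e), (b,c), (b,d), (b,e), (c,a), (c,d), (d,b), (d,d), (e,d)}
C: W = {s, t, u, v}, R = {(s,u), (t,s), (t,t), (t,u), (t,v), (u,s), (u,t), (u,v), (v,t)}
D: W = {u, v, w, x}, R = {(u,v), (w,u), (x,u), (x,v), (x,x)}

This is the axiom for a generalized confluence (Geach) condition; its first-order frame correspondent is ∀x ∀y ∀z ((xRy ∧ xRz) → ∃w (yR²w ∧ zR²w)).
A: fails — wRu, wRu but no t with uR²t and uR²t.
B: satisfies the condition.
C: satisfies the condition.
D: fails — uRv, uRv but no t with vR²t and vR²t.

B, C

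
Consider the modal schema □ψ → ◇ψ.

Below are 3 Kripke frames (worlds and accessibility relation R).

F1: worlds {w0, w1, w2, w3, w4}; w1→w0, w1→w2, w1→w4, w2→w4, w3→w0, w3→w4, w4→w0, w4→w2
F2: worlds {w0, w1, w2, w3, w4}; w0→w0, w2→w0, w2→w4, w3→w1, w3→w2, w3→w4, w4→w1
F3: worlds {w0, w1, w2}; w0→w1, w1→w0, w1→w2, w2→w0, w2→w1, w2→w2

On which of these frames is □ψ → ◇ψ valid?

F3

The schema corresponds to seriality: ∀x ∃y Rxy.
F1: fails — world w0 has no successor.
F2: fails — world w1 has no successor.
F3: satisfies the condition.
Valid on: F3.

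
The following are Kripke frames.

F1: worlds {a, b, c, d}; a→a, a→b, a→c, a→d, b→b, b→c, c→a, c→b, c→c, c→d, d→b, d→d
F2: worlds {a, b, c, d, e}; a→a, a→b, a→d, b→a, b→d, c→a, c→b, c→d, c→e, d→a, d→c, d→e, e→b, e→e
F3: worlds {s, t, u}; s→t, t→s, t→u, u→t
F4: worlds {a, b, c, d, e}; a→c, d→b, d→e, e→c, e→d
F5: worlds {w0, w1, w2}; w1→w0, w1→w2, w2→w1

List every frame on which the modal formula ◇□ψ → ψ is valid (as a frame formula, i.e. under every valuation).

Frame correspondent (Sahlqvist): ∀x ∀y (Rxy → Ryx) — i.e. symmetry.
F1: fails — Rcd but not Rdc.
F2: fails — Reb but not Rbe.
F3: ✓.
F4: fails — Rec but not Rce.
F5: fails — Rw1w0 but not Rw0w1.
Valid on: F3.

F3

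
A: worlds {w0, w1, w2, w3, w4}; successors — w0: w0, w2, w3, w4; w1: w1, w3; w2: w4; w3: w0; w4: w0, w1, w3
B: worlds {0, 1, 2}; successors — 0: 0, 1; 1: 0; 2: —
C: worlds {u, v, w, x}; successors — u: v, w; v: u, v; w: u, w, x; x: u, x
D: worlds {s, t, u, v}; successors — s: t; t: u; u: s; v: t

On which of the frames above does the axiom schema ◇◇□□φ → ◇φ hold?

B, C, D

The schema corresponds to a generalized confluence (Geach) condition: ∀x ∀y (xR²y → ∃w (yR²w ∧ xRw)).
A: fails — w2R²w1 but no w with w1R²w and w2Rw.
B: holds.
C: holds.
D: holds.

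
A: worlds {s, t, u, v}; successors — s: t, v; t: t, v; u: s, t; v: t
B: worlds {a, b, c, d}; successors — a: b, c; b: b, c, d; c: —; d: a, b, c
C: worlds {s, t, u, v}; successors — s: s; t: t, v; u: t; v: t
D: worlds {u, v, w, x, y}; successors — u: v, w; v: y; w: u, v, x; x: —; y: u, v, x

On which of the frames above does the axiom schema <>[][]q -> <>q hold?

The schema corresponds to a generalized confluence (Geach) condition: forall x forall y (xRy -> exists w (y R^2 w & xRw)).
A: holds.
B: fails — aRc but no w with cR²w and aRw.
C: holds.
D: fails — wRx but no t with xR²t and wRt.
Valid on: A, C.

A, C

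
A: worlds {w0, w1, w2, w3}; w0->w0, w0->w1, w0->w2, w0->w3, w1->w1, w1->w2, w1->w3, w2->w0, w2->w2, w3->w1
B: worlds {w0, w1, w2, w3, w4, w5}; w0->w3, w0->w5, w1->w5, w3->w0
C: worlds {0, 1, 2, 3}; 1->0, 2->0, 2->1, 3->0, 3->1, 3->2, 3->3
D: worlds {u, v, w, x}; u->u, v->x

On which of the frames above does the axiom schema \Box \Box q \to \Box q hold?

The schema corresponds to density: \forall x \forall y (Rxy \to \exists z (Rxz \wedge Rzy)).
A: condition met.
B: fails — Rw0w5 but no z with Rw0z and Rzw5.
C: fails — R10 but no z with R1z and Rz0.
D: fails — Rvx but no z with Rvz and Rzx.
Valid on: A.

A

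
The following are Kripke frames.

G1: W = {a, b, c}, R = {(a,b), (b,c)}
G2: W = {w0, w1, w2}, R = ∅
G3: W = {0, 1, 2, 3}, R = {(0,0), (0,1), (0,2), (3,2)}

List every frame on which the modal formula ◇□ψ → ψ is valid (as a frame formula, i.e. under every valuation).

The schema corresponds to symmetry: ∀x ∀y (Rxy → Ryx).
G1: fails — Rab but not Rba.
G2: satisfies the condition.
G3: fails — R01 but not R10.
Valid on: G2.

G2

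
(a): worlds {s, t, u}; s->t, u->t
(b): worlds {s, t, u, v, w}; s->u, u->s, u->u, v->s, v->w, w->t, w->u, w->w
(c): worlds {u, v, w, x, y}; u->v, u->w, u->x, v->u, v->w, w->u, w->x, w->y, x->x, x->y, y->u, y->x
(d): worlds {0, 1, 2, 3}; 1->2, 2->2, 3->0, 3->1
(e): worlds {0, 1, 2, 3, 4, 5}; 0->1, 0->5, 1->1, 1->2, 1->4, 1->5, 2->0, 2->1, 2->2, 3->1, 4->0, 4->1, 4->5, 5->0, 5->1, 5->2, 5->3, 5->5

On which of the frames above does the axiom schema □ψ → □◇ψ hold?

(c), (e)

This is the axiom for a generalized confluence (Geach) condition; its first-order frame correspondent is ∀x ∀z (xRz → ∃w (xRw ∧ zRw)).
(a): fails — sRt but no w with sRw and tRw.
(b): fails — vRs but no w* with vRw* and sRw*.
(c): ✓.
(d): fails — 3R0 but no w with 3Rw and 0Rw.
(e): ✓.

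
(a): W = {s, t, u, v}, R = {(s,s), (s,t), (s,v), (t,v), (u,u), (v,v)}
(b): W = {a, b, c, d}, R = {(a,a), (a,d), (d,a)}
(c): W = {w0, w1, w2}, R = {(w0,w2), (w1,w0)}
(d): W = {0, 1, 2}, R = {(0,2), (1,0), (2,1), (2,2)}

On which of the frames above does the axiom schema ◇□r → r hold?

(b)

This is the axiom for symmetry; its first-order frame correspondent is ∀x ∀y (Rxy → Ryx).
(a): fails — Rtv but not Rvt.
(b): satisfies the condition.
(c): fails — Rw0w2 but not Rw2w0.
(d): fails — R10 but not R01.
Valid on: (b).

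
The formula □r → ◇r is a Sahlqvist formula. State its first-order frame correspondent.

Suppose □r→◇r is valid. At any x set V(r)=W. Then □r at x, so ◇r at x, so x has a successor.
The converse is a direct semantic check.
So the correspondent is seriality.

Seriality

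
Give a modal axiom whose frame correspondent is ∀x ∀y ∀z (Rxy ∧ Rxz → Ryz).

◇q → □◇q

The condition is the Euclidean property. The 5 schema ◇q → □◇q defines it.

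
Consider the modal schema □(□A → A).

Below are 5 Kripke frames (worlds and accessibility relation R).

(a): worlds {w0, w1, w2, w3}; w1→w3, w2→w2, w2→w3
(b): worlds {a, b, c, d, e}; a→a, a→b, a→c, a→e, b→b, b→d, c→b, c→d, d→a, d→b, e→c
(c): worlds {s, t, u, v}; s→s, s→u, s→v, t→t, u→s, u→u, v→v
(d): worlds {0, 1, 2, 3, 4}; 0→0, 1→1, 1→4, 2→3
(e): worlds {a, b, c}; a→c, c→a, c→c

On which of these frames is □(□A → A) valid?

(c)

Frame correspondent (Sahlqvist): ∀x ∀y (Rxy → Ryy) — i.e. shift-reflexivity.
(a): fails — Rw1w3 but not Rw3w3.
(b): fails — Rcd but not Rdd.
(c): holds.
(d): fails — R23 but not R33.
(e): fails — Rca but not Raa.
Valid on: (c).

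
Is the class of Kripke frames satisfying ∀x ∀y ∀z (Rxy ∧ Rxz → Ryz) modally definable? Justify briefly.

Yes, by ◇q → □◇q

The condition is the Euclidean property. A defining modal formula is ◇q → □◇q.
Suppose ◇q→□◇q is valid. Take Rxy, Rxz and set V(q)={y}. Then ◇q at x, so □◇q at x, so ◇q at z, so some w with Rzw has q; w=y, i.e. Rzy. By symmetry of the argument, Ryz.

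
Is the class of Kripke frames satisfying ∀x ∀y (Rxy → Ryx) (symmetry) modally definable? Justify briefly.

This is a Sahlqvist condition; the B axiom q → □◇q defines it.
Suppose q→□◇q is valid. Take Rxy and set V(q)={x}. Then q at x, so □◇q at x, so ◇q at y, so some z with Ryz has q; z=x, i.e. Ryx.

Definable; q → □◇q defines it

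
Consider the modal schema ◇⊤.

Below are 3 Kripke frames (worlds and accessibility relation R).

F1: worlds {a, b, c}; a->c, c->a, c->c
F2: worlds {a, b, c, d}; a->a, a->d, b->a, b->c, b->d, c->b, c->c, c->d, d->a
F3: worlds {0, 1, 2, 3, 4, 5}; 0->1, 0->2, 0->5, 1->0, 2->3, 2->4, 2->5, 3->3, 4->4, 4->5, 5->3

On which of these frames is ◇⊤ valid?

This is the axiom for seriality; its first-order frame correspondent is ∀x ∃y Rxy.
F1: fails — world b has no successor.
F2: holds.
F3: holds.

F2, F3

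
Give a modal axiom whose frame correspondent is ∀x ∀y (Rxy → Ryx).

s → □◇s

A defining formula is s → □◇s (the B axiom).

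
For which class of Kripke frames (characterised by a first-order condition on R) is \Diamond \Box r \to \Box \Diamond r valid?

Suppose ◇□r→□◇r is valid. Take Rxy, Rxz and set V(r)={w : Ryw}. Then □r at y so ◇□r at x, so □◇r at x, so ◇r at z, giving w with Rzw and Ryw.
The converse is a direct semantic check.
So the correspondent is convergence.

convergence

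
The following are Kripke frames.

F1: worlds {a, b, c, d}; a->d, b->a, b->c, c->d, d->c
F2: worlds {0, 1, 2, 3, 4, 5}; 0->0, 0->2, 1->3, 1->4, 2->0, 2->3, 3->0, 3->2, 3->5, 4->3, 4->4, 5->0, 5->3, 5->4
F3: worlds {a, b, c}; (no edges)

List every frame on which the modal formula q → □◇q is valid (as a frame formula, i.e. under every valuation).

The schema corresponds to symmetry: ∀x ∀y (Rxy → Ryx).
F1: fails — Rbc but not Rcb.
F2: fails — R43 but not R34.
F3: holds.

F3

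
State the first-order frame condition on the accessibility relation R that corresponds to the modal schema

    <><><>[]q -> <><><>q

This is a Sahlqvist (Geach-type) schema ◇^3□^1q → □^0◇^3q.
First-order correspondent: forall x forall y (x R^3 y -> exists w (yRw & x R^3 w)).

forall x forall y (x R^3 y -> exists w (yRw & x R^3 w))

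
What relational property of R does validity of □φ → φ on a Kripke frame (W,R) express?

This is the T axiom.
Its frame correspondent is reflexivity — ∀x Rxx.

reflexivity: ∀x Rxx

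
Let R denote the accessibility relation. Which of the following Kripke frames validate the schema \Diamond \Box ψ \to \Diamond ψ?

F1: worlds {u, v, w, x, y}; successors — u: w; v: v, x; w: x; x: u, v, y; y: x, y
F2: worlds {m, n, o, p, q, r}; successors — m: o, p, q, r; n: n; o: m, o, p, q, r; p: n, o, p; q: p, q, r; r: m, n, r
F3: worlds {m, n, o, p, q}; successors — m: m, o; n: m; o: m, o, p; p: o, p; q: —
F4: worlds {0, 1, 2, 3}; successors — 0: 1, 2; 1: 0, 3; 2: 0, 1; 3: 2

Frame correspondent (Sahlqvist): \forall x \forall y (xRy \to \exists w (yRw \wedge xRw)) — i.e. a generalized confluence (Geach) condition.
F1: fails — uRw but no t with wRt and uRt.
F2: ✓.
F3: ✓.
F4: fails — 0R1 but no w with 1Rw and 0Rw.
Valid on: F2, F3.

F2, F3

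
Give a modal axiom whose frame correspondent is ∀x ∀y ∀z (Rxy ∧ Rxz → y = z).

A defining formula is ◇ψ → □ψ (the CD axiom).
Suppose ◇ψ→□ψ is valid. Take Rxy, Rxz and set V(ψ)={y}. Then ◇ψ at x, so □ψ at x, so ψ at z, i.e. z=y.

◇ψ → □ψ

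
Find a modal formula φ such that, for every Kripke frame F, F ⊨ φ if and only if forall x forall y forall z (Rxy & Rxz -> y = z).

◇r → □r

The condition is partial functionality. The CD schema ◇r → □r defines it.
Suppose ◇r→□r is valid. Take Rxy, Rxz and set V(r)={y}. Then ◇r at x, so □r at x, so r at z, i.e. z=y.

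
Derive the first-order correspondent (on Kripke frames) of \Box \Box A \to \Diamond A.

This is a Sahlqvist (Geach-type) schema ◇^0□^2A → □^0◇^1A.
Minimal-valuation argument: fix x; take any y with xR^0y and any z with xR^0z. Set V(A) to the set of worlds R-reachable from y in exactly 2 steps. Then □^2A holds at y, so the antecedent holds at x; validity forces ◇^1A at z, giving a w with zR^1w and yR^2w.
First-order correspondent: \forall x \exists w (x R^2 w \wedge xRw).

\forall x \exists w (x R^2 w \wedge xRw)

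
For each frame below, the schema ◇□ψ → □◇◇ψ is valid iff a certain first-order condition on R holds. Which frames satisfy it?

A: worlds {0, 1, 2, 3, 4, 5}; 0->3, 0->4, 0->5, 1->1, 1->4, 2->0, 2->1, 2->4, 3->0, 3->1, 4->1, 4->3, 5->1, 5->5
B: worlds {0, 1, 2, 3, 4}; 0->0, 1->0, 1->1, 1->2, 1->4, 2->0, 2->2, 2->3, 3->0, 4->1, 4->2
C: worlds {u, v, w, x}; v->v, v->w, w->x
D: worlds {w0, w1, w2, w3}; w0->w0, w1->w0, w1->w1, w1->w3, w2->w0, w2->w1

A

The schema corresponds to a generalized confluence (Geach) condition: ∀x ∀y ∀z ((xRy ∧ xRz) → ∃w (yRw ∧ zR²w)).
A: condition met.
B: fails — 1R4, 1R0 but no w with 4Rw and 0R²w.
C: fails — vRv, vRw but no t with vRt and wR²t.
D: fails — w1Rw0, w1Rw3 but no w with w0Rw and w3R²w.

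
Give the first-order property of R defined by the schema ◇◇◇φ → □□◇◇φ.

This is a Sahlqvist (Geach-type) schema ◇^3□^0φ → □^2◇^2φ.
Minimal-valuation argument: fix x; take any y with xR^3y and any z with xR^2z. Set V(φ) to the set of worlds R-reachable from y in exactly 0 steps. Then □^0φ holds at y, so the antecedent holds at x; validity forces ◇^2φ at z, giving a w with zR^2w and yR^0w.
First-order correspondent: ∀x ∀y ∀z ((xR³y ∧ xR²z) → ∃w (y = w ∧ zR²w)).

∀x ∀y ∀z ((xR³y ∧ xR²z) → ∃w (y = w ∧ zR²w))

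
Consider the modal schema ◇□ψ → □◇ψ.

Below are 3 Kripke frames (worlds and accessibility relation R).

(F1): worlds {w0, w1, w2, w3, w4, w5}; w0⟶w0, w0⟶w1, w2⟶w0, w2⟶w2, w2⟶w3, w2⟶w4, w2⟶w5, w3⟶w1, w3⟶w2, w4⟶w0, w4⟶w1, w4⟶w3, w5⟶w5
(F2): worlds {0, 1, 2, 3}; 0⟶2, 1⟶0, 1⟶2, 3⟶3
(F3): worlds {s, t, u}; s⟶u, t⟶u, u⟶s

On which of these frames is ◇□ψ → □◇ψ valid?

(F3)

The schema corresponds to convergence: ∀x ∀y ∀z (Rxy ∧ Rxz → ∃w (Ryw ∧ Rzw)).
(F1): fails — Rw0w1 and Rw0w1 but w1 and w1 have no common successor.
(F2): fails — R02 and R02 but 2 and 2 have no common successor.
(F3): condition met.
Valid on: (F3).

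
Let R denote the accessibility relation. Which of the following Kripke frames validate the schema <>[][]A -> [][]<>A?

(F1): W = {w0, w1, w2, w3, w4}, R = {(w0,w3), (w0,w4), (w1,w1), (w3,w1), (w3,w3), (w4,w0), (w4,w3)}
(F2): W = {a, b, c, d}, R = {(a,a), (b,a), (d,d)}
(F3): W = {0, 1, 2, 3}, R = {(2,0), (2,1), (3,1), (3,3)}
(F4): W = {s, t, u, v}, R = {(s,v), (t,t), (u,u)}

(F1), (F2), (F4)

This is the axiom for a generalized confluence (Geach) condition; its first-order frame correspondent is forall x forall y forall z ((xRy & x R^2 z) -> exists w (y R^2 w & zRw)).
(F1): condition met.
(F2): condition met.
(F3): fails — 3R1, 3R²1 but no w with 1R²w and 1Rw.
(F4): condition met.
Valid on: (F1), (F2), (F4).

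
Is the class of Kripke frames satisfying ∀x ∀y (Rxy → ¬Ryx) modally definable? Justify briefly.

Not modally definable

If a class were modally definable it would be closed under surjective bounded morphisms (Goldblatt–Thomason).
The 5-cycle (worlds a,b,c,d,e with a→b→c→d→e→a) is asymmetric. Mapping every world to a single reflexive point • is a surjective bounded morphism, and the reflexive point is not asymmetric (R•• but asymmetry requires ¬R••).
So the class is not modally definable.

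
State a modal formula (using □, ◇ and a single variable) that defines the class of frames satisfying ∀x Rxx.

The condition is reflexivity. The T schema □ψ → ψ defines it.
Suppose □ψ→ψ is valid. At any x set V(ψ)={w : Rxw}. Then □ψ holds at x, so ψ holds at x, i.e. Rxx.

□ψ → ψ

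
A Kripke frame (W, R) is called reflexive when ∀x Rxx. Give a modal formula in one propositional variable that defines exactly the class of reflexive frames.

The condition is reflexivity. The T schema □s → s defines it.
Suppose □s→s is valid. At any x set V(s)={w : Rxw}. Then □s holds at x, so s holds at x, i.e. Rxx.

□s → s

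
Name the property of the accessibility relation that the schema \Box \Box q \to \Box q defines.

Suppose □□q→□q is valid. Take Rxy and set V(q)={w : xR²w}. Then □□q at x, so □q at x, so q at y, i.e. ∃z(Rxz∧Rzy).

density: \forall x \forall y (Rxy \to \exists z (Rxz \wedge Rzy))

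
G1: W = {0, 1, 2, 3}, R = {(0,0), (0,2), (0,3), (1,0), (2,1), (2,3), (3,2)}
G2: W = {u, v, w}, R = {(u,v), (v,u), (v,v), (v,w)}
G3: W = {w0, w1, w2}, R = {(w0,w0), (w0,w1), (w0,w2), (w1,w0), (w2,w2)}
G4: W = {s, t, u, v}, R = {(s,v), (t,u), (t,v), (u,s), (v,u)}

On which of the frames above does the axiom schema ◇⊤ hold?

This is the axiom for seriality; its first-order frame correspondent is ∀x ∃y Rxy.
G1: ✓.
G2: fails — world w has no successor.
G3: ✓.
G4: ✓.

G1, G3, G4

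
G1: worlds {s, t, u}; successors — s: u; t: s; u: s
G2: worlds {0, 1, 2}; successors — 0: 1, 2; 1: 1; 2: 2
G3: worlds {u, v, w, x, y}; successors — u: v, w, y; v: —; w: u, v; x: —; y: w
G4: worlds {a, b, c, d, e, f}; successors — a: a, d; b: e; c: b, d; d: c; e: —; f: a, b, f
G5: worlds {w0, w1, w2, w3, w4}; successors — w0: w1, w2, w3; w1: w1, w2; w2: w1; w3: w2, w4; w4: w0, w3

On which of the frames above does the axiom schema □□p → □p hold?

G2

This is the axiom for density; its first-order frame correspondent is ∀x ∀y (Rxy → ∃z (Rxz ∧ Rzy)).
G1: fails — Rsu but no z with Rsz and Rzu.
G2: holds.
G3: fails — Rwu but no z with Rwz and Rzu.
G4: fails — Rcd but no z with Rcz and Rzd.
G5: fails — Rw3w2 but no z with Rw3z and Rzw2.
Valid on: G2.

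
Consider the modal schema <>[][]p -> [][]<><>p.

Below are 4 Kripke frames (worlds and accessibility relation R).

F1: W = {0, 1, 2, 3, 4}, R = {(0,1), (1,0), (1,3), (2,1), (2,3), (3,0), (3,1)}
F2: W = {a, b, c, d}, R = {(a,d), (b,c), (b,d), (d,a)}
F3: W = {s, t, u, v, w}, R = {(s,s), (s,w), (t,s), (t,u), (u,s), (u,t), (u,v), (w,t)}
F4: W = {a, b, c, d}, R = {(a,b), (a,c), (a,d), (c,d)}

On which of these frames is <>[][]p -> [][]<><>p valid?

F1

This is the axiom for a generalized confluence (Geach) condition; its first-order frame correspondent is forall x forall y forall z ((xRy & x R^2 z) -> exists w (y R^2 w & z R^2 w)).
F1: ✓.
F2: fails — aRd, aR²a but no w with dR²w and aR²w.
F3: fails — tRs, tR²v but no w* with sR²w* and vR²w*.
F4: fails — aRb, aR²d but no w with bR²w and dR²w.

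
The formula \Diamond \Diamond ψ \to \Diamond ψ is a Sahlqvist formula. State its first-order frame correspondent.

This is frame-equivalent to □ψ → □□ψ (substitute ¬ψ for ψ and contrapose).
Suppose □ψ→□□ψ is valid. Take Rxy, Ryz and set V(ψ)={w : Rxw}. Then □ψ at x, so □□ψ at x, so □ψ at y, so ψ at z, i.e. Rxz.

transitivity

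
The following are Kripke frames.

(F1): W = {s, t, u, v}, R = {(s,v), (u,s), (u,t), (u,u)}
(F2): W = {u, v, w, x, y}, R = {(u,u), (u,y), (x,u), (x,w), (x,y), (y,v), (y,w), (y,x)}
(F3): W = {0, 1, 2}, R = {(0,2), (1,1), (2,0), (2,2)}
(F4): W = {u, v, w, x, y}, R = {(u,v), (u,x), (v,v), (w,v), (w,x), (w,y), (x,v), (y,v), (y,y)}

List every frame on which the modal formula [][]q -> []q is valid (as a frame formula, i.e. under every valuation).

(F3)

The schema corresponds to density: forall x forall y (Rxy -> exists z (Rxz & Rzy)).
(F1): fails — Rsv but no z with Rsz and Rzv.
(F2): fails — Ryx but no z with Ryz and Rzx.
(F3): holds.
(F4): fails — Rwx but no z with Rwz and Rzx.
Valid on: (F3).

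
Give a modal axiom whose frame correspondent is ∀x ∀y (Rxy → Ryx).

q → □◇q

This is symmetry; the standard corresponding axiom is B: q → □◇q.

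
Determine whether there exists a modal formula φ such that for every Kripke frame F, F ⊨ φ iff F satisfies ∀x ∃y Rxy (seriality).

Yes: it is seriality, defined by the D schema □p → ◇p.
Suppose □p→◇p is valid. At any x set V(p)=W. Then □p at x, so ◇p at x, so x has a successor.

Definable; □p → ◇p defines it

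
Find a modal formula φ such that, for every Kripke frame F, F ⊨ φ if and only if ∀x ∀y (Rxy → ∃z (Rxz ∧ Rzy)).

This is density; the standard corresponding axiom is C4: □□q → □q.
Suppose □□q→□q is valid. Take Rxy and set V(q)={w : xR²w}. Then □□q at x, so □q at x, so q at y, i.e. ∃z(Rxz∧Rzy).

□□q → □q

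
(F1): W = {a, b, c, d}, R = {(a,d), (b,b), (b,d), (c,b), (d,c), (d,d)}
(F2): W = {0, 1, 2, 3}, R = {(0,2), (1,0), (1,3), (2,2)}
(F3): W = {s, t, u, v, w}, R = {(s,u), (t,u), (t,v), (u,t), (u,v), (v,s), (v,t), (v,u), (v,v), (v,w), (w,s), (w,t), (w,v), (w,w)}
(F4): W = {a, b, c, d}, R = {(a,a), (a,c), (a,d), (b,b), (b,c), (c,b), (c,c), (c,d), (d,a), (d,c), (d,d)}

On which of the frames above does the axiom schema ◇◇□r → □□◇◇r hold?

(F1), (F2), (F4)

Frame correspondent (Sahlqvist): ∀x ∀y ∀z ((xR²y ∧ xR²z) → ∃w (yRw ∧ zR²w)) — i.e. a generalized confluence (Geach) condition.
(F1): condition met.
(F2): condition met.
(F3): fails — tR²s, tR²s but no w* with sRw* and sR²w*.
(F4): condition met.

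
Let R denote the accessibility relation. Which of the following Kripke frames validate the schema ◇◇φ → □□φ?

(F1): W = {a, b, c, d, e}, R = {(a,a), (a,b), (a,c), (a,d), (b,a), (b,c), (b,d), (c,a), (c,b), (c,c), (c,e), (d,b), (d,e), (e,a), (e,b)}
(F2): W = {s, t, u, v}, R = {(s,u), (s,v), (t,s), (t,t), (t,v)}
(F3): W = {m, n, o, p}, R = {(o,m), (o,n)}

Frame correspondent (Sahlqvist): ∀x ∀y ∀z ((xR²y ∧ xR²z) → ∃w (y = w ∧ z = w)) — i.e. a generalized confluence (Geach) condition.
(F1): fails — aR²a, aR²b but a ≠ b.
(F2): fails — tR²s, tR²t but s ≠ t.
(F3): ✓.
Valid on: (F3).

(F3)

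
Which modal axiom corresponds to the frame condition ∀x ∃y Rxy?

□ψ → ◇ψ

A defining formula is □ψ → ◇ψ (the D axiom).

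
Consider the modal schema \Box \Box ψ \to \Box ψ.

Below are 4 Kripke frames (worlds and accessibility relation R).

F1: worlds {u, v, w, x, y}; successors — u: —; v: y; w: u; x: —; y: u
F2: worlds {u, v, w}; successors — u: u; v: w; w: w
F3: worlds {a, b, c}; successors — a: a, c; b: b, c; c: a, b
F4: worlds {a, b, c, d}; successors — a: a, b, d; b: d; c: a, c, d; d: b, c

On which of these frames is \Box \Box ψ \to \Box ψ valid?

F2, F3

The schema corresponds to density: \forall x \forall y (Rxy \to \exists z (Rxz \wedge Rzy)).
F1: fails — Ryu but no z with Ryz and Rzu.
F2: condition met.
F3: condition met.
F4: fails — Rdb but no z with Rdz and Rzb.
Valid on: F2, F3.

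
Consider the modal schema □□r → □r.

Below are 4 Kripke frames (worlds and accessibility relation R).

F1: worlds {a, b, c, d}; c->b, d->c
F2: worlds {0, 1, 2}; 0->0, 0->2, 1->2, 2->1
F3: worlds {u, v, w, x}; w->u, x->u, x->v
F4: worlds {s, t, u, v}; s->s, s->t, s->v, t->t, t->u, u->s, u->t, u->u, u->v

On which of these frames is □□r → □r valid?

F4

Frame correspondent (Sahlqvist): ∀x ∀y (Rxy → ∃z (Rxz ∧ Rzy)) — i.e. density.
F1: fails — Rcb but no z with Rcz and Rzb.
F2: fails — R12 but no z with R1z and Rz2.
F3: fails — Rxu but no z with Rxz and Rzu.
F4: satisfies the condition.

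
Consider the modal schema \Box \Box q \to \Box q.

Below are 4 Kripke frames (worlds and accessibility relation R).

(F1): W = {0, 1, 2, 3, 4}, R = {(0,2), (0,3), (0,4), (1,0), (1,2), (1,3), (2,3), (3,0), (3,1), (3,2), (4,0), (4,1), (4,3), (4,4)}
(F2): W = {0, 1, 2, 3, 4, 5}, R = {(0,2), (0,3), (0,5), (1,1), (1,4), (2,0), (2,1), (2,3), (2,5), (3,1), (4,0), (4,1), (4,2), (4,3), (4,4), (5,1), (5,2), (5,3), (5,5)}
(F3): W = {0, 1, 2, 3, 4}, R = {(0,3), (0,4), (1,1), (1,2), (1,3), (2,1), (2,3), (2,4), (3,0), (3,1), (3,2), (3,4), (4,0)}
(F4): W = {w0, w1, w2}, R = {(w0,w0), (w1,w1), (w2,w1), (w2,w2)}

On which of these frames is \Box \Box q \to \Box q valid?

The schema corresponds to density: \forall x \forall y (Rxy \to \exists z (Rxz \wedge Rzy)).
(F1): fails — R23 but no z with R2z and Rz3.
(F2): fails — R20 but no z with R2z and Rz0.
(F3): fails — R40 but no z with R4z and Rz0.
(F4): ✓.

(F4)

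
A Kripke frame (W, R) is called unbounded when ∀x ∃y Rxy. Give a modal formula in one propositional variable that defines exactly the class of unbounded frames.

□p → ◇p

This is seriality; the standard corresponding axiom is D: □p → ◇p.
Suppose □p→◇p is valid. At any x set V(p)=W. Then □p at x, so ◇p at x, so x has a successor.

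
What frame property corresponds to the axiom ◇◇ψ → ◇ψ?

Equivalently (dual form): □ψ → □□ψ.
Suppose □ψ→□□ψ is valid. Take Rxy, Ryz and set V(ψ)={w : Rxw}. Then □ψ at x, so □□ψ at x, so □ψ at y, so ψ at z, i.e. Rxz.

transitivity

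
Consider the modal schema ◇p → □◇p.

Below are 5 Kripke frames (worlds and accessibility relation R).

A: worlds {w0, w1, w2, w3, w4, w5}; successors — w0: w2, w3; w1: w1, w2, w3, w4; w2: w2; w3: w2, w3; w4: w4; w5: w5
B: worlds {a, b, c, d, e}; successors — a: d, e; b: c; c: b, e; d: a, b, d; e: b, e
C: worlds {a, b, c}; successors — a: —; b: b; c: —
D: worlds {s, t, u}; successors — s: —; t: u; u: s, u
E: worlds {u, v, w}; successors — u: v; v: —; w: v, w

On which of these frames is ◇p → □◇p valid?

The schema corresponds to the Euclidean property: ∀x ∀y ∀z (Rxy ∧ Rxz → Ryz).
A: fails — Rw0w2 and Rw0w3 but not Rw2w3.
B: fails — Rae and Rad but not Red.
C: satisfies the condition.
D: fails — Rus and Rus but not Rss.
E: fails — Ruv and Ruv but not Rvv.

C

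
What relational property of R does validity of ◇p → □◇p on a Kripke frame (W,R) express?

The Euclidean property

Suppose ◇p→□◇p is valid. Take Rxy, Rxz and set V(p)={y}. Then ◇p at x, so □◇p at x, so ◇p at z, so some w with Rzw has p; w=y, i.e. Rzy. By symmetry of the argument, Ryz.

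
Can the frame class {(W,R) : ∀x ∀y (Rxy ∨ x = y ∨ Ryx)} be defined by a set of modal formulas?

No — not modally definable

Modal frame validity is preserved under disjoint unions.
Take 4 disjoint single-world reflexive frames: each is trivially connected, but their disjoint union has 4 worlds with no edge between distinct components, so it is not connected.
So no modal formula (or set of formulas) defines exactly the connected frames.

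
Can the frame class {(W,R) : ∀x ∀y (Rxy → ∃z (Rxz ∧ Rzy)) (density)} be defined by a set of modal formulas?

This is a Sahlqvist condition; the C4 axiom □□r → □r defines it.
Suppose □□r→□r is valid. Take Rxy and set V(r)={w : xR²w}. Then □□r at x, so □r at x, so r at y, i.e. ∃z(Rxz∧Rzy).

Yes, by □□r → □r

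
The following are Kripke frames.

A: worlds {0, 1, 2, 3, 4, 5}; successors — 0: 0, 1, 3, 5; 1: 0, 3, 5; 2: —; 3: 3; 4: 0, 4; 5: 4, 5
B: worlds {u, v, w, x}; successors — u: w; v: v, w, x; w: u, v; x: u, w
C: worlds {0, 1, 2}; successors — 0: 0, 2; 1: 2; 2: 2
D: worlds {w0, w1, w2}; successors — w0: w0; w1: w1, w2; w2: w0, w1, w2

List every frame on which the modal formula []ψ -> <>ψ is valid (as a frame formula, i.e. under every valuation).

B, C, D

The schema corresponds to seriality: forall x exists y Rxy.
A: fails — world 2 has no successor.
B: satisfies the condition.
C: satisfies the condition.
D: satisfies the condition.
Valid on: B, C, D.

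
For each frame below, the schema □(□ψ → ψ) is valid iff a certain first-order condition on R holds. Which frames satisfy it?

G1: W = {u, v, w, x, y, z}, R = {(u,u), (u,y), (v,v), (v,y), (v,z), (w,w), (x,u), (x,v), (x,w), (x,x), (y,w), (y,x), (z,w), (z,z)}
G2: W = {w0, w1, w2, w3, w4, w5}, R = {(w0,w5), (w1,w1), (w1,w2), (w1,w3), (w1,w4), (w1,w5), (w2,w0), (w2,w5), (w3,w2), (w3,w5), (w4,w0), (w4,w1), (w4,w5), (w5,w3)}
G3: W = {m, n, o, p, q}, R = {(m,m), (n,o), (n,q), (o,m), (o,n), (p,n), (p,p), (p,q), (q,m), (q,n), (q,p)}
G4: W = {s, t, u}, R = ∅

G4

Frame correspondent (Sahlqvist): ∀x ∀y (Rxy → Ryy) — i.e. shift-reflexivity.
G1: fails — Ruy but not Ryy.
G2: fails — Rw1w5 but not Rw5w5.
G3: fails — Ron but not Rnn.
G4: satisfies the condition.
Valid on: G4.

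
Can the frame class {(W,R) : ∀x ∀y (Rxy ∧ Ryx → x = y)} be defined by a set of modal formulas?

Not definable by any modal formula

If a class were modally definable it would be closed under surjective bounded morphisms (Goldblatt–Thomason).
The 4-cycle (worlds 0,1,2,3 with 0→1→2→3→0) is antisymmetric. Sending even-indexed worlds to s and odd-indexed worlds to t is a surjective bounded morphism onto the two-world frame with s↔t, which is not antisymmetric.
Hence antisymmetry is not modally definable.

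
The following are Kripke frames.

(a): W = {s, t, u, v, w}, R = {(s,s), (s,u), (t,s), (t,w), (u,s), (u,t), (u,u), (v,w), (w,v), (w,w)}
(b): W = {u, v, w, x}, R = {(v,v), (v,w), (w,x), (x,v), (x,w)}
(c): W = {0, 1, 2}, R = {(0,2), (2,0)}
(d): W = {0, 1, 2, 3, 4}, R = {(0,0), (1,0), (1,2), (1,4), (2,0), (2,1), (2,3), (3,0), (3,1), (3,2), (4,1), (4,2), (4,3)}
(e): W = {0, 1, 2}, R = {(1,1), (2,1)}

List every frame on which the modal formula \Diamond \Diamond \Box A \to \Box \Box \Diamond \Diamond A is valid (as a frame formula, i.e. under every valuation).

The schema corresponds to a generalized confluence (Geach) condition: \forall x \forall y \forall z ((x R^2 y \wedge x R^2 z) \to \exists w (yRw \wedge z R^2 w)).
(a): fails — tR²s, tR²v but no w* with sRw* and vR²w*.
(b): fails — vR²w, vR²w but no t with wRt and wR²t.
(c): fails — 0R²0, 0R²0 but no w with 0Rw and 0R²w.
(d): fails — 2R²4, 2R²0 but no w with 4Rw and 0R²w.
(e): holds.
Valid on: (e).

(e)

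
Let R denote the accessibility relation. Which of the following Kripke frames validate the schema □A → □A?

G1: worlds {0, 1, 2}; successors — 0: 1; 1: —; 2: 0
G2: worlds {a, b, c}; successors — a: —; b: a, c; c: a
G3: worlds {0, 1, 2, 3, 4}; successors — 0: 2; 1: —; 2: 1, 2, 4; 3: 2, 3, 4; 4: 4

The schema corresponds to a generalized confluence (Geach) condition: ∀x ∀z (xRz → ∃w (xRw ∧ z = w)).
G1: satisfies the condition.
G2: satisfies the condition.
G3: satisfies the condition.

G1, G2, G3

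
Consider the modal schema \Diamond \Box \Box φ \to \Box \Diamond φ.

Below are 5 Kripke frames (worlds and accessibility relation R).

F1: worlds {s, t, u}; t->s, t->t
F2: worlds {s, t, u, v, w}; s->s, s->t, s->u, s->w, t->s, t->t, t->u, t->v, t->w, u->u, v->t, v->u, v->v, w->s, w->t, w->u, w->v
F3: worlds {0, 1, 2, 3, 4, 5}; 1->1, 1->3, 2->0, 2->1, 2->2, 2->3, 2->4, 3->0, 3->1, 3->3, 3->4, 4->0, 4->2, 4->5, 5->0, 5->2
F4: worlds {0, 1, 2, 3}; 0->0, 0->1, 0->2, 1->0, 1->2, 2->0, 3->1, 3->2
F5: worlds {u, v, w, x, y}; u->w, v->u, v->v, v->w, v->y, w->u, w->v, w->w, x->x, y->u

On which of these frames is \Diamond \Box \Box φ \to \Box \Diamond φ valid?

This is the axiom for a generalized confluence (Geach) condition; its first-order frame correspondent is \forall x \forall y \forall z ((xRy \wedge xRz) \to \exists w (y R^2 w \wedge zRw)).
F1: fails — tRs, tRs but no w with sR²w and sRw.
F2: holds.
F3: fails — 2R0, 2R0 but no w with 0R²w and 0Rw.
F4: holds.
F5: fails — vRy, vRy but no t with yR²t and yRt.

F2, F4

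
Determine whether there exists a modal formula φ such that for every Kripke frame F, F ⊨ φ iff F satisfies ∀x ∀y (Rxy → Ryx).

Yes — defined by q → □◇q

Yes: it is symmetry, defined by the B schema q → □◇q.
Suppose q→□◇q is valid. Take Rxy and set V(q)={x}. Then q at x, so □◇q at x, so ◇q at y, so some z with Ryz has q; z=x, i.e. Ryx.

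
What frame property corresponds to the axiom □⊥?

emptiness of R

This schema is the Ver axiom.
Its frame correspondent is emptiness of R — ∀x ∀y ¬Rxy.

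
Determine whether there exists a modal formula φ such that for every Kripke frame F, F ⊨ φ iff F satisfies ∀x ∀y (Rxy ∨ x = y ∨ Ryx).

Not definable by any modal formula

Modal frame validity is preserved under disjoint unions.
Take 4 disjoint single-world reflexive frames: each is trivially connected, but their disjoint union has 4 worlds with no edge between distinct components, so it is not connected.
So the class is not modally definable.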